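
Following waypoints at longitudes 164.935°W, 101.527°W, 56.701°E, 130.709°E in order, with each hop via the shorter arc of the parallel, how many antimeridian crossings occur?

Leg 1: -164.935° → -101.527°, shortest Δλ = 63.408° (east) — does not cross 180°.
Leg 2: -101.527° → +56.701°, shortest Δλ = 158.228° (east) — does not cross 180°.
Leg 3: +56.701° → +130.709°, shortest Δλ = 74.008° (east) — does not cross 180°.
Total crossings: 0.

0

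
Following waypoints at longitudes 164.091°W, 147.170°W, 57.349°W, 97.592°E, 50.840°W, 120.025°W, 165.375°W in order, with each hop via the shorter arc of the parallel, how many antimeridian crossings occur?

0

Leg 1: -164.091° → -147.170°, shortest Δλ = 16.921° (east) — does not cross 180°.
Leg 2: -147.170° → -57.349°, shortest Δλ = 89.821° (east) — does not cross 180°.
Leg 3: -57.349° → +97.592°, shortest Δλ = 154.941° (east) — does not cross 180°.
Leg 4: +97.592° → -50.840°, shortest Δλ = -148.432° (west) — does not cross 180°.
Leg 5: -50.840° → -120.025°, shortest Δλ = -69.185° (west) — does not cross 180°.
Leg 6: -120.025° → -165.375°, shortest Δλ = -45.35° (west) — does not cross 180°.
Total crossings: 0.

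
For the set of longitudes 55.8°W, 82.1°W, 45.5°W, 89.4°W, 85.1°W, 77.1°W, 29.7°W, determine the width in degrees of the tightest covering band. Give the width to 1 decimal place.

Sort the longitudes: -89.4°, -85.1°, -82.1°, -77.1°, -55.8°, -45.5°, -29.7°.
Eastward gaps between consecutive values (wrapping around): 4.3°, 3.0°, 5.0°, 21.3°, 10.3°, 15.8°, 300.3°.
Largest gap = 300.3° ⇒ minimal covering band is its complement: 360° − 300.3° = 59.7°.
Band runs from -89.4° eastward to -29.7°.

59.7°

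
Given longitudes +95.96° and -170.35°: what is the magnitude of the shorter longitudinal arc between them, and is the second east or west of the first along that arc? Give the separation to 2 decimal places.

Raw difference: -170.35 − 95.96 = -266.31°.
Normalise into (−180°, 180°]: -266.31° + 360° = 93.69°.
Positive ⇒ the second point lies to the east; separation 93.69°.

93.69° east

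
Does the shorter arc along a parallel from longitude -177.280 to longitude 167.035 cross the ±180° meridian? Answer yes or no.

Naïve |167.035 − -177.280| = 344.315° > 180°, so the shorter arc goes the other way round — across 180°.
Signed shortest Δλ = ((167.035 − -177.280 + 180) mod 360) − 180 = -15.685°.
Going west by 15.685° from -177.280° passes through 180° before reaching +167.035°.

Yes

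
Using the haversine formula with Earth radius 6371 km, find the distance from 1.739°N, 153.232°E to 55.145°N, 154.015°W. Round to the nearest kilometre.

7588 km

Δλ = -154.015 − 153.232 = -307.247°; wrapped into (−180°, 180°]: 52.753°.
Δφ = 55.145 − 1.739 = 53.406°.
a = sin²(Δφ/2) + cos φ₁ · cos φ₂ · sin²(Δλ/2) = 0.314677.
c = 2·atan2(√a, √(1−a)) = 1.19109 rad → d = 6371·c ≈ 7588.45 km.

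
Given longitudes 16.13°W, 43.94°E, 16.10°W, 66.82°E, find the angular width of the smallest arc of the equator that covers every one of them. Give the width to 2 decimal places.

Sort the longitudes: -16.13°, -16.10°, +43.94°, +66.82°.
Eastward gaps between consecutive values (wrapping around): 0.03°, 60.04°, 22.88°, 277.05°.
Largest gap = 277.05° ⇒ minimal covering band is its complement: 360° − 277.05° = 82.95°.
Band runs from -16.13° eastward to +66.82°.

82.95°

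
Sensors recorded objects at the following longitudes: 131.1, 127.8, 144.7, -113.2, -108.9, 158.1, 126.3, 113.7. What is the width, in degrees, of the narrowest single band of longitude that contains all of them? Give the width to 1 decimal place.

137.4°

Sort the longitudes: -113.2°, -108.9°, +113.7°, +126.3°, +127.8°, +131.1°, +144.7°, +158.1°.
Eastward gaps between consecutive values (wrapping around): 4.3°, 222.6°, 12.6°, 1.5°, 3.3°, 13.6°, 13.4°, 88.7°.
Largest gap = 222.6° ⇒ minimal covering band is its complement: 360° − 222.6° = 137.4°.
Band runs from +113.7° eastward to -108.9°, crossing the antimeridian.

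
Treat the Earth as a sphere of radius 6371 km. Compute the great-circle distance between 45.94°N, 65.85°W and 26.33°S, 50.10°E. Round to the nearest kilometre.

Δλ = 50.10 − -65.85 = 115.95°.
Δφ = -26.33 − 45.94 = -72.27°.
a = sin²(Δφ/2) + cos φ₁ · cos φ₂ · sin²(Δλ/2) = 0.795733.
c = 2·atan2(√a, √(1−a)) = 2.20367 rad → d = 6371·c ≈ 14039.60 km.

14040 km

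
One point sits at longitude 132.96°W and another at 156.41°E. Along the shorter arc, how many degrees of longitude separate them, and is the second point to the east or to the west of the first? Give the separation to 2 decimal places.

70.63° west

Raw difference: 156.41 − -132.96 = 289.37°.
Normalise into (−180°, 180°]: 289.37° − 360° = -70.63°.
Negative ⇒ the second point lies to the west; separation 70.63°.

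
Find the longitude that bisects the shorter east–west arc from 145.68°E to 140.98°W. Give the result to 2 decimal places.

Signed shortest Δλ from +145.68° to -140.98° is +73.34°.
Midpoint longitude = +145.68° + (+73.34°)/2 = +145.68° + 36.67° = +182.35°.
Normalise into (−180°, 180°]: -177.65°.
(The naïve average (+145.68 + -140.98)/2 = 2.35° is on the wrong side of the globe.)

177.65°W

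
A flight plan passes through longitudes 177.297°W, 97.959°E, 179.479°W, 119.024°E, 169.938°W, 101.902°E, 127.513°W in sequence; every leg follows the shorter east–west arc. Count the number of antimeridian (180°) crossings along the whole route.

6

Leg 1: -177.297° → +97.959°, shortest Δλ = -84.744° (west) — crosses 180°.
Leg 2: +97.959° → -179.479°, shortest Δλ = 82.562° (east) — crosses 180°.
Leg 3: -179.479° → +119.024°, shortest Δλ = -61.497° (west) — crosses 180°.
Leg 4: +119.024° → -169.938°, shortest Δλ = 71.038° (east) — crosses 180°.
Leg 5: -169.938° → +101.902°, shortest Δλ = -88.16° (west) — crosses 180°.
Leg 6: +101.902° → -127.513°, shortest Δλ = 130.585° (east) — crosses 180°.
Total crossings: 6.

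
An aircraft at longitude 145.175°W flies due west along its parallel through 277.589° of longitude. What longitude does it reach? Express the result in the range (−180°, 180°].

Start at -145.175°; shift −277.589° → -422.764°.
-422.764° lies outside (−180°, 180°]; add 360° → -62.764°.

62.764°W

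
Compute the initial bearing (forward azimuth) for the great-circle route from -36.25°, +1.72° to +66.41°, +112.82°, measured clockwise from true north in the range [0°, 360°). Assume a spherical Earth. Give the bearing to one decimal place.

29.7°

Δλ = 112.82 − 1.72 = 111.10°.
θ = atan2( sin Δλ · cos φ₂ , cos φ₁ · sin φ₂ − sin φ₁ · cos φ₂ · cos Δλ )
  = atan2(0.37336, 0.65386) = 29.726° → normalised to [0°, 360°): 29.726°.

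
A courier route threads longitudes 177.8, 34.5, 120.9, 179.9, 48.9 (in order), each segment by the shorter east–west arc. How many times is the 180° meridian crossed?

Leg 1: +177.8° → +34.5°, shortest Δλ = -143.3° (west) — does not cross 180°.
Leg 2: +34.5° → +120.9°, shortest Δλ = 86.4° (east) — does not cross 180°.
Leg 3: +120.9° → +179.9°, shortest Δλ = 59.0° (east) — does not cross 180°.
Leg 4: +179.9° → +48.9°, shortest Δλ = -131.0° (west) — does not cross 180°.
Total crossings: 0.

0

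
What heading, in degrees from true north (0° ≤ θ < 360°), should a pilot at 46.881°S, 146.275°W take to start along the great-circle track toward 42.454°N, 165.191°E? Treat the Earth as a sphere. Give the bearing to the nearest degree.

326°

Δλ = 165.191 − -146.275 = 311.466°; wrapped into (−180°, 180°]: -48.534°.
θ = atan2( sin Δλ · cos φ₂ , cos φ₁ · sin φ₂ − sin φ₁ · cos φ₂ · cos Δλ )
  = atan2(-0.55288, 0.81799) = -34.055° → normalised to [0°, 360°): 325.945°.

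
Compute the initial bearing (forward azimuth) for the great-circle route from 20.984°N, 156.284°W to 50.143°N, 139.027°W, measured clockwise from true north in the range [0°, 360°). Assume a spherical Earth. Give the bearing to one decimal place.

20.9°

Δλ = -139.027 − -156.284 = 17.257°.
θ = atan2( sin Δλ · cos φ₂ , cos φ₁ · sin φ₂ − sin φ₁ · cos φ₂ · cos Δλ )
  = atan2(0.19012, 0.49757) = 20.912° → normalised to [0°, 360°): 20.912°.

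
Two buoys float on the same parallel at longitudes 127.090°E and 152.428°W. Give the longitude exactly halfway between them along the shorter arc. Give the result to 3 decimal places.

Signed shortest Δλ from +127.090° to -152.428° is +80.482°.
Midpoint longitude = +127.090° + (+80.482°)/2 = +127.090° + 40.241° = +167.331°.
(The naïve average (+127.090 + -152.428)/2 = -12.669° is on the wrong side of the globe.)

167.331°E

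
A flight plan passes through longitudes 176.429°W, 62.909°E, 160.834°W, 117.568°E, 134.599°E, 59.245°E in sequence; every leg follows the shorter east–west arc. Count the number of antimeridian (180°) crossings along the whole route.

Leg 1: -176.429° → +62.909°, shortest Δλ = -120.662° (west) — crosses 180°.
Leg 2: +62.909° → -160.834°, shortest Δλ = 136.257° (east) — crosses 180°.
Leg 3: -160.834° → +117.568°, shortest Δλ = -81.598° (west) — crosses 180°.
Leg 4: +117.568° → +134.599°, shortest Δλ = 17.031° (east) — does not cross 180°.
Leg 5: +134.599° → +59.245°, shortest Δλ = -75.354° (west) — does not cross 180°.
Total crossings: 3.

3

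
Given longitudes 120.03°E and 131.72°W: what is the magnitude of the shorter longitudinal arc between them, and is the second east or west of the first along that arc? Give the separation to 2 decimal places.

108.25° east

Raw difference: -131.72 − 120.03 = -251.75°.
Normalise into (−180°, 180°]: -251.75° + 360° = 108.25°.
Positive ⇒ the second point lies to the east; separation 108.25°.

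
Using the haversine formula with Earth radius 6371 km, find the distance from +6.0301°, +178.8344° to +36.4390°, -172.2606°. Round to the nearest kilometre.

Δλ = -172.2606 − 178.8344 = -351.0950°; wrapped into (−180°, 180°]: 8.9050°.
Δφ = 36.4390 − 6.0301 = 30.4089°.
a = sin²(Δφ/2) + cos φ₁ · cos φ₂ · sin²(Δλ/2) = 0.073604.
c = 2·atan2(√a, √(1−a)) = 0.54949 rad → d = 6371·c ≈ 3500.79 km.

3501 km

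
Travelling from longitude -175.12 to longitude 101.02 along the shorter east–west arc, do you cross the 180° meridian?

Yes

Naïve |101.02 − -175.12| = 276.14° > 180°, so the shorter arc goes the other way round — across 180°.
Signed shortest Δλ = ((101.02 − -175.12 + 180) mod 360) − 180 = -83.86°.
Going west by 83.86° from -175.12° passes through 180° before reaching +101.02°.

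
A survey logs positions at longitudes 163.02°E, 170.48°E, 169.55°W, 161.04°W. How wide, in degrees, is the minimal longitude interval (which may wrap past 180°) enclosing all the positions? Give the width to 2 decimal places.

35.94°

Sort the longitudes: -169.55°, -161.04°, +163.02°, +170.48°.
Eastward gaps between consecutive values (wrapping around): 8.51°, 324.06°, 7.46°, 19.97°.
Largest gap = 324.06° ⇒ minimal covering band is its complement: 360° − 324.06° = 35.94°.
Band runs from +163.02° eastward to -161.04°, crossing the antimeridian.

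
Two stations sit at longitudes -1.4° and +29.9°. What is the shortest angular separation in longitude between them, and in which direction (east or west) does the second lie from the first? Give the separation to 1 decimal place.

Raw difference: 29.9 − -1.4 = 31.3°.
Normalise into (−180°, 180°]: 31.3° stays 31.3°.
Positive ⇒ the second point lies to the east; separation 31.3°.

31.3° east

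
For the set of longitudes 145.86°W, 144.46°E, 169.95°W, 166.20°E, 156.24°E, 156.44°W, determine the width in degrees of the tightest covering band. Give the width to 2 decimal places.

69.68°

Sort the longitudes: -169.95°, -156.44°, -145.86°, +144.46°, +156.24°, +166.20°.
Eastward gaps between consecutive values (wrapping around): 13.51°, 10.58°, 290.32°, 11.78°, 9.96°, 23.85°.
Largest gap = 290.32° ⇒ minimal covering band is its complement: 360° − 290.32° = 69.68°.
Band runs from +144.46° eastward to -145.86°, crossing the antimeridian.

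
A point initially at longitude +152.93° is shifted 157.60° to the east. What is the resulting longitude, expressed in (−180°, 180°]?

-49.47°

Start at +152.93°; shift +157.60° → +310.53°.
+310.53° lies outside (−180°, 180°]; subtract 360° → -49.47°.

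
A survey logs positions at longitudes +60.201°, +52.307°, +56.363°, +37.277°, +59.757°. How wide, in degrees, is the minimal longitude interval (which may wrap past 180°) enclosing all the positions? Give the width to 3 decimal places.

Sort the longitudes: +37.277°, +52.307°, +56.363°, +59.757°, +60.201°.
Eastward gaps between consecutive values (wrapping around): 15.030°, 4.056°, 3.394°, 0.444°, 337.076°.
Largest gap = 337.076° ⇒ minimal covering band is its complement: 360° − 337.076° = 22.924°.
Band runs from +37.277° eastward to +60.201°.

22.924°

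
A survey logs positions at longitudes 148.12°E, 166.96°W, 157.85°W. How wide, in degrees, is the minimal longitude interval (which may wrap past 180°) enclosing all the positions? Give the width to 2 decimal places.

Sort the longitudes: -166.96°, -157.85°, +148.12°.
Eastward gaps between consecutive values (wrapping around): 9.11°, 305.97°, 44.92°.
Largest gap = 305.97° ⇒ minimal covering band is its complement: 360° − 305.97° = 54.03°.
Band runs from +148.12° eastward to -157.85°, crossing the antimeridian.

54.03°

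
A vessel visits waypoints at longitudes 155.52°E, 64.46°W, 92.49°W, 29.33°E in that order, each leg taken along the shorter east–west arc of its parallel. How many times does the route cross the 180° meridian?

1

Leg 1: +155.52° → -64.46°, shortest Δλ = 140.02° (east) — crosses 180°.
Leg 2: -64.46° → -92.49°, shortest Δλ = -28.03° (west) — does not cross 180°.
Leg 3: -92.49° → +29.33°, shortest Δλ = 121.82° (east) — does not cross 180°.
Total crossings: 1.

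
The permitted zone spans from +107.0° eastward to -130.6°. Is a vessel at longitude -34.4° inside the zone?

No

Band width going east from +107.0° to -130.6°: ((-130.6 − 107.0) mod 360) = 122.4°.
Offset of -34.4° east of the west edge: ((-34.4 − 107.0) mod 360) = 218.6°.
218.6° > 122.4° ⇒ outside.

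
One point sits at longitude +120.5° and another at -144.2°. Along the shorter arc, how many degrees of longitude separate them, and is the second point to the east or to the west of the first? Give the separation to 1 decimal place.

95.3° east

Raw difference: -144.2 − 120.5 = -264.7°.
Normalise into (−180°, 180°]: -264.7° + 360° = 95.3°.
Positive ⇒ the second point lies to the east; separation 95.3°.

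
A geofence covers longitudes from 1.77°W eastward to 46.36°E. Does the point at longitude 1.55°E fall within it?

Yes

Band width going east from -1.77° to +46.36°: ((46.36 − -1.77) mod 360) = 48.13°.
Offset of +1.55° east of the west edge: ((1.55 − -1.77) mod 360) = 3.32°.
3.32° ≤ 48.13° ⇒ inside.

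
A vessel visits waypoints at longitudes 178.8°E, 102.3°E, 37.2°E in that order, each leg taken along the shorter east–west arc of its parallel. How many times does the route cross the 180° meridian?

0

Leg 1: +178.8° → +102.3°, shortest Δλ = -76.5° (west) — does not cross 180°.
Leg 2: +102.3° → +37.2°, shortest Δλ = -65.1° (west) — does not cross 180°.
Total crossings: 0.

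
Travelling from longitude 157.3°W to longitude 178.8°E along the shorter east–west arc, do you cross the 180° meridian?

Yes

Naïve |178.8 − -157.3| = 336.1° > 180°, so the shorter arc goes the other way round — across 180°.
Signed shortest Δλ = ((178.8 − -157.3 + 180) mod 360) − 180 = -23.9°.
Going west by 23.9° from -157.3° passes through 180° before reaching +178.8°.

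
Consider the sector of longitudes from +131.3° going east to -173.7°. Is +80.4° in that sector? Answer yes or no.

No

Band width going east from +131.3° to -173.7°: ((-173.7 − 131.3) mod 360) = 55.0°.
Offset of +80.4° east of the west edge: ((80.4 − 131.3) mod 360) = 309.1°.
309.1° > 55.0° ⇒ outside.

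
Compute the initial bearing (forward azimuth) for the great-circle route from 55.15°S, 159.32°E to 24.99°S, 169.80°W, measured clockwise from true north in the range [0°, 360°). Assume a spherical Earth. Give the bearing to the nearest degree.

50°

Δλ = -169.80 − 159.32 = -329.12°; wrapped into (−180°, 180°]: 30.88°.
θ = atan2( sin Δλ · cos φ₂ , cos φ₁ · sin φ₂ − sin φ₁ · cos φ₂ · cos Δλ )
  = atan2(0.46519, 0.39698) = 49.524° → normalised to [0°, 360°): 49.524°.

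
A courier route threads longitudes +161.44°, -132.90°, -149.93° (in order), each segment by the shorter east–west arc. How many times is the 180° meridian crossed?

1

Leg 1: +161.44° → -132.90°, shortest Δλ = 65.66° (east) — crosses 180°.
Leg 2: -132.90° → -149.93°, shortest Δλ = -17.03° (west) — does not cross 180°.
Total crossings: 1.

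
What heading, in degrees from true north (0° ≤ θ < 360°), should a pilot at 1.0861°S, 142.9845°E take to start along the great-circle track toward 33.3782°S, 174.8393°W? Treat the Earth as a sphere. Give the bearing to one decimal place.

133.8°

Δλ = -174.8393 − 142.9845 = -317.8238°; wrapped into (−180°, 180°]: 42.1762°.
θ = atan2( sin Δλ · cos φ₂ , cos φ₁ · sin φ₂ − sin φ₁ · cos φ₂ · cos Δλ )
  = atan2(0.56067, -0.53833) = 133.836° → normalised to [0°, 360°): 133.836°.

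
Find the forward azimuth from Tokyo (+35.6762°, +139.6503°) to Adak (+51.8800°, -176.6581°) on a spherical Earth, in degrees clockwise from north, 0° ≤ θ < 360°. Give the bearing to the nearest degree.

48°

Δλ = -176.6581 − 139.6503 = -316.3084°; wrapped into (−180°, 180°]: 43.6916°.
θ = atan2( sin Δλ · cos φ₂ , cos φ₁ · sin φ₂ − sin φ₁ · cos φ₂ · cos Δλ )
  = atan2(0.42642, 0.37876) = 48.388° → normalised to [0°, 360°): 48.388°.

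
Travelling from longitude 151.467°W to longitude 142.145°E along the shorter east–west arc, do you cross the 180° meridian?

Yes

Naïve |142.145 − -151.467| = 293.612° > 180°, so the shorter arc goes the other way round — across 180°.
Signed shortest Δλ = ((142.145 − -151.467 + 180) mod 360) − 180 = -66.388°.
Going west by 66.388° from -151.467° passes through 180° before reaching +142.145°.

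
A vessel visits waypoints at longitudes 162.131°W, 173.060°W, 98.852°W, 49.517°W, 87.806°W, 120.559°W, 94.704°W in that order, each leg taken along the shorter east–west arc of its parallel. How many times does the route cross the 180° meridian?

Leg 1: -162.131° → -173.060°, shortest Δλ = -10.929° (west) — does not cross 180°.
Leg 2: -173.060° → -98.852°, shortest Δλ = 74.208° (east) — does not cross 180°.
Leg 3: -98.852° → -49.517°, shortest Δλ = 49.335° (east) — does not cross 180°.
Leg 4: -49.517° → -87.806°, shortest Δλ = -38.289° (west) — does not cross 180°.
Leg 5: -87.806° → -120.559°, shortest Δλ = -32.753° (west) — does not cross 180°.
Leg 6: -120.559° → -94.704°, shortest Δλ = 25.855° (east) — does not cross 180°.
Total crossings: 0.

0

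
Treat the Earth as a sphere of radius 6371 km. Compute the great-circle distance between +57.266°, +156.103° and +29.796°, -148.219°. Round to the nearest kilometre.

5221 km

Δλ = -148.219 − 156.103 = -304.322°; wrapped into (−180°, 180°]: 55.678°.
Δφ = 29.796 − 57.266 = -27.470°.
a = sin²(Δφ/2) + cos φ₁ · cos φ₂ · sin²(Δλ/2) = 0.158708.
c = 2·atan2(√a, √(1−a)) = 0.81950 rad → d = 6371·c ≈ 5221.06 km.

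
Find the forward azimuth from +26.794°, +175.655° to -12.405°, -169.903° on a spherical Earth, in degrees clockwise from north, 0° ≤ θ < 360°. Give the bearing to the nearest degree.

158°

Δλ = -169.903 − 175.655 = -345.558°; wrapped into (−180°, 180°]: 14.442°.
θ = atan2( sin Δλ · cos φ₂ , cos φ₁ · sin φ₂ − sin φ₁ · cos φ₂ · cos Δλ )
  = atan2(0.24358, -0.61810) = 158.492° → normalised to [0°, 360°): 158.492°.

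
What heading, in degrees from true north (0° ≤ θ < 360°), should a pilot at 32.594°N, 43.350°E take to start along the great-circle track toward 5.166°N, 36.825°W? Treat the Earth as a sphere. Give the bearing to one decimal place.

Δλ = -36.825 − 43.350 = -80.175°.
θ = atan2( sin Δλ · cos φ₂ , cos φ₁ · sin φ₂ − sin φ₁ · cos φ₂ · cos Δλ )
  = atan2(-0.98133, -0.01569) = -90.916° → normalised to [0°, 360°): 269.084°.

269.1°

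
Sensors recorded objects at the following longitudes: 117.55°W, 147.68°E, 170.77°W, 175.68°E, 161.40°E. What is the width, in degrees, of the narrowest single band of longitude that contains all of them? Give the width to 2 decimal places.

Sort the longitudes: -170.77°, -117.55°, +147.68°, +161.40°, +175.68°.
Eastward gaps between consecutive values (wrapping around): 53.22°, 265.23°, 13.72°, 14.28°, 13.55°.
Largest gap = 265.23° ⇒ minimal covering band is its complement: 360° − 265.23° = 94.77°.
Band runs from +147.68° eastward to -117.55°, crossing the antimeridian.

94.77°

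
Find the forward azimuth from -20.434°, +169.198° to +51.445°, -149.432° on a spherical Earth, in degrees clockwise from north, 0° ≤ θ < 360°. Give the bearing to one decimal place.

24.7°

Δλ = -149.432 − 169.198 = -318.630°; wrapped into (−180°, 180°]: 41.370°.
θ = atan2( sin Δλ · cos φ₂ , cos φ₁ · sin φ₂ − sin φ₁ · cos φ₂ · cos Δλ )
  = atan2(0.41193, 0.89610) = 24.688° → normalised to [0°, 360°): 24.688°.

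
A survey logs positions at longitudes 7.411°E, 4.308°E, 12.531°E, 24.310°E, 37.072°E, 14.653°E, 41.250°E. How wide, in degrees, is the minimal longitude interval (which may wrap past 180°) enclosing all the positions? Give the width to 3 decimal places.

36.942°

Sort the longitudes: +4.308°, +7.411°, +12.531°, +14.653°, +24.310°, +37.072°, +41.250°.
Eastward gaps between consecutive values (wrapping around): 3.103°, 5.120°, 2.122°, 9.657°, 12.762°, 4.178°, 323.058°.
Largest gap = 323.058° ⇒ minimal covering band is its complement: 360° − 323.058° = 36.942°.
Band runs from +4.308° eastward to +41.250°.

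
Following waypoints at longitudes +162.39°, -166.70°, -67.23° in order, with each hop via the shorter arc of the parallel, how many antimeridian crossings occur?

1

Leg 1: +162.39° → -166.70°, shortest Δλ = 30.91° (east) — crosses 180°.
Leg 2: -166.70° → -67.23°, shortest Δλ = 99.47° (east) — does not cross 180°.
Total crossings: 1.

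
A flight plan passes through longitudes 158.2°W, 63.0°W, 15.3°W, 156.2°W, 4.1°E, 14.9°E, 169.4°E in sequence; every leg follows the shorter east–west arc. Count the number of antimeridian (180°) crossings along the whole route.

Leg 1: -158.2° → -63.0°, shortest Δλ = 95.2° (east) — does not cross 180°.
Leg 2: -63.0° → -15.3°, shortest Δλ = 47.7° (east) — does not cross 180°.
Leg 3: -15.3° → -156.2°, shortest Δλ = -140.9° (west) — does not cross 180°.
Leg 4: -156.2° → +4.1°, shortest Δλ = 160.3° (east) — does not cross 180°.
Leg 5: +4.1° → +14.9°, shortest Δλ = 10.8° (east) — does not cross 180°.
Leg 6: +14.9° → +169.4°, shortest Δλ = 154.5° (east) — does not cross 180°.
Total crossings: 0.

0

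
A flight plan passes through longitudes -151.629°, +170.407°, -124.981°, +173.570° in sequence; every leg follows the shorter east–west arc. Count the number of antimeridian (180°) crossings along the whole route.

3

Leg 1: -151.629° → +170.407°, shortest Δλ = -37.964° (west) — crosses 180°.
Leg 2: +170.407° → -124.981°, shortest Δλ = 64.612° (east) — crosses 180°.
Leg 3: -124.981° → +173.570°, shortest Δλ = -61.449° (west) — crosses 180°.
Total crossings: 3.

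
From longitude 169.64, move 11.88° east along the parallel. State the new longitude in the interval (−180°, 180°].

-178.48°

Start at +169.64°; shift +11.88° → +181.52°.
+181.52° lies outside (−180°, 180°]; subtract 360° → -178.48°.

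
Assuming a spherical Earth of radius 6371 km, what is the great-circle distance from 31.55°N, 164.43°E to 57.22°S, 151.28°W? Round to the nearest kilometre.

10708 km

Δλ = -151.28 − 164.43 = -315.71°; wrapped into (−180°, 180°]: 44.29°.
Δφ = -57.22 − 31.55 = -88.77°.
a = sin²(Δφ/2) + cos φ₁ · cos φ₂ · sin²(Δλ/2) = 0.554826.
c = 2·atan2(√a, √(1−a)) = 1.68067 rad → d = 6371·c ≈ 10707.55 km.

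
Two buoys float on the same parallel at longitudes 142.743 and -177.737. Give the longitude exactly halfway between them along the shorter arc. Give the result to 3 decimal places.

+162.503°

Signed shortest Δλ from +142.743° to -177.737° is +39.520°.
Midpoint longitude = +142.743° + (+39.520°)/2 = +142.743° + 19.760° = +162.503°.
(The naïve average (+142.743 + -177.737)/2 = -17.497° is on the wrong side of the globe.)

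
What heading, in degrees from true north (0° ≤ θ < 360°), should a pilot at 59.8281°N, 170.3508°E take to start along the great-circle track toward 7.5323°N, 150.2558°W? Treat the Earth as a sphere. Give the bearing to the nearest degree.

Δλ = -150.2558 − 170.3508 = -320.6066°; wrapped into (−180°, 180°]: 39.3934°.
θ = atan2( sin Δλ · cos φ₂ , cos φ₁ · sin φ₂ − sin φ₁ · cos φ₂ · cos Δλ )
  = atan2(0.62917, -0.59646) = 133.471° → normalised to [0°, 360°): 133.471°.

133°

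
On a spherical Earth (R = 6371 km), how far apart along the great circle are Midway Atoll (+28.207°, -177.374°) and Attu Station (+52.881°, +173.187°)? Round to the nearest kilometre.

Δλ = 173.187 − -177.374 = 350.561°; wrapped into (−180°, 180°]: -9.439°.
Δφ = 52.881 − 28.207 = 24.674°.
a = sin²(Δφ/2) + cos φ₁ · cos φ₂ · sin²(Δλ/2) = 0.049251.
c = 2·atan2(√a, √(1−a)) = 0.44758 rad → d = 6371·c ≈ 2851.53 km.

2852 km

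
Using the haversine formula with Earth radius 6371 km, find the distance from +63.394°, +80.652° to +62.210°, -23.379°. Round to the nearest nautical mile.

Δλ = -23.379 − 80.652 = -104.031°.
Δφ = 62.210 − 63.394 = -1.184°.
a = sin²(Δφ/2) + cos φ₁ · cos φ₂ · sin²(Δλ/2) = 0.129820.
c = 2·atan2(√a, √(1−a)) = 0.73719 rad → d = 6371·c ≈ 4696.65 km ≈ 2535.99 nmi.

2536 nmi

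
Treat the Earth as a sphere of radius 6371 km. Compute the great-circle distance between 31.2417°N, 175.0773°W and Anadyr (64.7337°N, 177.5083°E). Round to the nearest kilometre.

Δλ = 177.5083 − -175.0773 = 352.5856°; wrapped into (−180°, 180°]: -7.4144°.
Δφ = 64.7337 − 31.2417 = 33.4920°.
a = sin²(Δφ/2) + cos φ₁ · cos φ₂ · sin²(Δλ/2) = 0.084544.
c = 2·atan2(√a, √(1−a)) = 0.59005 rad → d = 6371·c ≈ 3759.22 km.

3759 km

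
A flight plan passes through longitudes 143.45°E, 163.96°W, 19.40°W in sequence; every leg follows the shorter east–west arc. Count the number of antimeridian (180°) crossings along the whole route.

1

Leg 1: +143.45° → -163.96°, shortest Δλ = 52.59° (east) — crosses 180°.
Leg 2: -163.96° → -19.40°, shortest Δλ = 144.56° (east) — does not cross 180°.
Total crossings: 1.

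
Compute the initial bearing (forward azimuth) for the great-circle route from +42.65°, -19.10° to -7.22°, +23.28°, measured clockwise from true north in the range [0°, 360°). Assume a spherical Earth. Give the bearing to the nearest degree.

131°

Δλ = 23.28 − -19.10 = 42.38°.
θ = atan2( sin Δλ · cos φ₂ , cos φ₁ · sin φ₂ − sin φ₁ · cos φ₂ · cos Δλ )
  = atan2(0.66870, -0.58895) = 131.371° → normalised to [0°, 360°): 131.371°.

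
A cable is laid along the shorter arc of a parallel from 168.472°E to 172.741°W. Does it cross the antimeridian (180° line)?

Yes

Naïve |-172.741 − 168.472| = 341.213° > 180°, so the shorter arc goes the other way round — across 180°.
Signed shortest Δλ = ((-172.741 − 168.472 + 180) mod 360) − 180 = 18.787°.
Going east by 18.787° from +168.472° passes through 180° before reaching -172.741°.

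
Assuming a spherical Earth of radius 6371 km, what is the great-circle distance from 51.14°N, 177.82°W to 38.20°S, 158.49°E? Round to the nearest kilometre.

Δλ = 158.49 − -177.82 = 336.31°; wrapped into (−180°, 180°]: -23.69°.
Δφ = -38.20 − 51.14 = -89.34°.
a = sin²(Δφ/2) + cos φ₁ · cos φ₂ · sin²(Δλ/2) = 0.515015.
c = 2·atan2(√a, √(1−a)) = 1.60083 rad → d = 6371·c ≈ 10198.89 km.

10199 km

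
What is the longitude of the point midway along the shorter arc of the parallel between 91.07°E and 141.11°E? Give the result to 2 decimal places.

116.09°E

Signed shortest Δλ from +91.07° to +141.11° is +50.04°.
Midpoint longitude = +91.07° + (+50.04°)/2 = +91.07° + 25.02° = +116.09°.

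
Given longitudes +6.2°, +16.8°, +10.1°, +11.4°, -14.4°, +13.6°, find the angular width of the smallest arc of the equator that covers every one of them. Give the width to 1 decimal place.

31.2°

Sort the longitudes: -14.4°, +6.2°, +10.1°, +11.4°, +13.6°, +16.8°.
Eastward gaps between consecutive values (wrapping around): 20.6°, 3.9°, 1.3°, 2.2°, 3.2°, 328.8°.
Largest gap = 328.8° ⇒ minimal covering band is its complement: 360° − 328.8° = 31.2°.
Band runs from -14.4° eastward to +16.8°.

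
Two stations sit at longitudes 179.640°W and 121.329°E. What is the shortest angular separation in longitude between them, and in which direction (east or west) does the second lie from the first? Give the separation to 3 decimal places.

59.031° west

Raw difference: 121.329 − -179.640 = 300.969°.
Normalise into (−180°, 180°]: 300.969° − 360° = -59.031°.
Negative ⇒ the second point lies to the west; separation 59.031°.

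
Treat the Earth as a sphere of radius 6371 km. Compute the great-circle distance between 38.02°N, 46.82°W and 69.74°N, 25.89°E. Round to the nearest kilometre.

Δλ = 25.89 − -46.82 = 72.71°.
Δφ = 69.74 − 38.02 = 31.72°.
a = sin²(Δφ/2) + cos φ₁ · cos φ₂ · sin²(Δλ/2) = 0.170546.
c = 2·atan2(√a, √(1−a)) = 0.85143 rad → d = 6371·c ≈ 5424.47 km.

5424 km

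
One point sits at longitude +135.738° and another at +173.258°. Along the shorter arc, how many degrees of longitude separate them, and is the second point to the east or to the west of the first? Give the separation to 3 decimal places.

37.520° east

Raw difference: 173.258 − 135.738 = 37.52°.
Normalise into (−180°, 180°]: 37.52° stays 37.52°.
Positive ⇒ the second point lies to the east; separation 37.520°.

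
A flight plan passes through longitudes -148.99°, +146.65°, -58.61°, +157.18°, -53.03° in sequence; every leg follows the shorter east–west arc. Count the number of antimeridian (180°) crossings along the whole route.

Leg 1: -148.99° → +146.65°, shortest Δλ = -64.36° (west) — crosses 180°.
Leg 2: +146.65° → -58.61°, shortest Δλ = 154.74° (east) — crosses 180°.
Leg 3: -58.61° → +157.18°, shortest Δλ = -144.21° (west) — crosses 180°.
Leg 4: +157.18° → -53.03°, shortest Δλ = 149.79° (east) — crosses 180°.
Total crossings: 4.

4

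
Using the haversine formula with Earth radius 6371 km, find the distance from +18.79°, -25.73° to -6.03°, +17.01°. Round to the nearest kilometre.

5435 km

Δλ = 17.01 − -25.73 = 42.74°.
Δφ = -6.03 − 18.79 = -24.82°.
a = sin²(Δφ/2) + cos φ₁ · cos φ₂ · sin²(Δλ/2) = 0.171192.
c = 2·atan2(√a, √(1−a)) = 0.85315 rad → d = 6371·c ≈ 5435.40 km.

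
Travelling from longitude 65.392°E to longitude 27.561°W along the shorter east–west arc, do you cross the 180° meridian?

No

Signed shortest Δλ = ((-27.561 − 65.392 + 180) mod 360) − 180 = -92.953°.
Going west by 92.953° from +65.392° reaches -27.561° without touching 180°.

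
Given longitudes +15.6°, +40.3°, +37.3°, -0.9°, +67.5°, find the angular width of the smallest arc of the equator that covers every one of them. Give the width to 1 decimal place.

68.4°

Sort the longitudes: -0.9°, +15.6°, +37.3°, +40.3°, +67.5°.
Eastward gaps between consecutive values (wrapping around): 16.5°, 21.7°, 3.0°, 27.2°, 291.6°.
Largest gap = 291.6° ⇒ minimal covering band is its complement: 360° − 291.6° = 68.4°.
Band runs from -0.9° eastward to +67.5°.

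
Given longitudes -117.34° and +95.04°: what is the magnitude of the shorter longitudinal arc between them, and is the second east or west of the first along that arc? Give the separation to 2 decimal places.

Raw difference: 95.04 − -117.34 = 212.38°.
Normalise into (−180°, 180°]: 212.38° − 360° = -147.62°.
Negative ⇒ the second point lies to the west; separation 147.62°.

147.62° west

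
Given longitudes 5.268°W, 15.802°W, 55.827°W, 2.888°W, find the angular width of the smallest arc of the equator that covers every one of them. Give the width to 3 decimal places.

Sort the longitudes: -55.827°, -15.802°, -5.268°, -2.888°.
Eastward gaps between consecutive values (wrapping around): 40.025°, 10.534°, 2.380°, 307.061°.
Largest gap = 307.061° ⇒ minimal covering band is its complement: 360° − 307.061° = 52.939°.
Band runs from -55.827° eastward to -2.888°.

52.939°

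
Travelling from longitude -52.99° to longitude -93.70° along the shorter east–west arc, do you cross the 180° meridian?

Signed shortest Δλ = ((-93.70 − -52.99 + 180) mod 360) − 180 = -40.71°.
Going west by 40.71° from -52.99° reaches -93.70° without touching 180°.

No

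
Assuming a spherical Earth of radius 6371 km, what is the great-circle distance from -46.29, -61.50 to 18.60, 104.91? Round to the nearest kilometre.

16693 km

Δλ = 104.91 − -61.50 = 166.41°.
Δφ = 18.60 − -46.29 = 64.89°.
a = sin²(Δφ/2) + cos φ₁ · cos φ₂ · sin²(Δλ/2) = 0.933569.
c = 2·atan2(√a, √(1−a)) = 2.62022 rad → d = 6371·c ≈ 16693.45 km.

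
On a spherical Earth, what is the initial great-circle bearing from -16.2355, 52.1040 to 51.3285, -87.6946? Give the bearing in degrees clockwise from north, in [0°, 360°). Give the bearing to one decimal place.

Δλ = -87.6946 − 52.1040 = -139.7986°.
θ = atan2( sin Δλ · cos φ₂ , cos φ₁ · sin φ₂ − sin φ₁ · cos φ₂ · cos Δλ )
  = atan2(-0.40333, 0.61617) = -33.208° → normalised to [0°, 360°): 326.792°.

326.8°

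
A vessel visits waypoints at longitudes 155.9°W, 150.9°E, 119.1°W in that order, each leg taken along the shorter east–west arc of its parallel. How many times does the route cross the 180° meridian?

Leg 1: -155.9° → +150.9°, shortest Δλ = -53.2° (west) — crosses 180°.
Leg 2: +150.9° → -119.1°, shortest Δλ = 90.0° (east) — crosses 180°.
Total crossings: 2.

2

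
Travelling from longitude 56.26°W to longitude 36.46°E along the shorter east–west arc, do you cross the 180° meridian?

Signed shortest Δλ = ((36.46 − -56.26 + 180) mod 360) − 180 = 92.72°.
Going east by 92.72° from -56.26° reaches +36.46° without touching 180°.

No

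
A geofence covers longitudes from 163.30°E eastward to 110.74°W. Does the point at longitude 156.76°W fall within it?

Band width going east from +163.30° to -110.74°: ((-110.74 − 163.30) mod 360) = 85.96°.
Offset of -156.76° east of the west edge: ((-156.76 − 163.30) mod 360) = 39.94°.
39.94° ≤ 85.96° ⇒ inside.

Yes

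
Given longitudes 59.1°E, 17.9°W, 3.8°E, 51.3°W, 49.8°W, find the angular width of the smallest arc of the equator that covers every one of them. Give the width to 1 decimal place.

Sort the longitudes: -51.3°, -49.8°, -17.9°, +3.8°, +59.1°.
Eastward gaps between consecutive values (wrapping around): 1.5°, 31.9°, 21.7°, 55.3°, 249.6°.
Largest gap = 249.6° ⇒ minimal covering band is its complement: 360° − 249.6° = 110.4°.
Band runs from -51.3° eastward to +59.1°.

110.4°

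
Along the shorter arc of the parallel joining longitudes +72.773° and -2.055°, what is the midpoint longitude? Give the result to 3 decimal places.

Signed shortest Δλ from +72.773° to -2.055° is -74.828°.
Midpoint longitude = +72.773° + (-74.828°)/2 = +72.773° − 37.414° = +35.359°.

+35.359°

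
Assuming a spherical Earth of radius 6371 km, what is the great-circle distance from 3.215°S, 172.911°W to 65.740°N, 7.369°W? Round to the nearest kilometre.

Δλ = -7.369 − -172.911 = 165.542°.
Δφ = 65.740 − -3.215 = 68.955°.
a = sin²(Δφ/2) + cos φ₁ · cos φ₂ · sin²(Δλ/2) = 0.724185.
c = 2·atan2(√a, √(1−a)) = 2.03574 rad → d = 6371·c ≈ 12969.68 km.

12970 km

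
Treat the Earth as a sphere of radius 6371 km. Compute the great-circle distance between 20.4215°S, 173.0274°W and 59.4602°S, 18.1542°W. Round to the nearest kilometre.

10842 km

Δλ = -18.1542 − -173.0274 = 154.8732°.
Δφ = -59.4602 − -20.4215 = -39.0387°.
a = sin²(Δφ/2) + cos φ₁ · cos φ₂ · sin²(Δλ/2) = 0.565309.
c = 2·atan2(√a, √(1−a)) = 1.70179 rad → d = 6371·c ≈ 10842.10 km.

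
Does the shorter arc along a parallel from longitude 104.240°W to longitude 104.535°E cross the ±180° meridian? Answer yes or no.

Naïve |104.535 − -104.240| = 208.775° > 180°, so the shorter arc goes the other way round — across 180°.
Signed shortest Δλ = ((104.535 − -104.240 + 180) mod 360) − 180 = -151.225°.
Going west by 151.225° from -104.240° passes through 180° before reaching +104.535°.

Yes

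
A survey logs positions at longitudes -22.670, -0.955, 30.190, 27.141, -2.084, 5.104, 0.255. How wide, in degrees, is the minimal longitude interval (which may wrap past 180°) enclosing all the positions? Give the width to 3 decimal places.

52.860°

Sort the longitudes: -22.670°, -2.084°, -0.955°, +0.255°, +5.104°, +27.141°, +30.190°.
Eastward gaps between consecutive values (wrapping around): 20.586°, 1.129°, 1.210°, 4.849°, 22.037°, 3.049°, 307.140°.
Largest gap = 307.140° ⇒ minimal covering band is its complement: 360° − 307.140° = 52.860°.
Band runs from -22.670° eastward to +30.190°.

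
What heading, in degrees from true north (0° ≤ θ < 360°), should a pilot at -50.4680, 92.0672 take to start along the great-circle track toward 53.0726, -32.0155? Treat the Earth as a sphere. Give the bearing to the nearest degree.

297°

Δλ = -32.0155 − 92.0672 = -124.0827°.
θ = atan2( sin Δλ · cos φ₂ , cos φ₁ · sin φ₂ − sin φ₁ · cos φ₂ · cos Δλ )
  = atan2(-0.49760, 0.24915) = -63.403° → normalised to [0°, 360°): 296.597°.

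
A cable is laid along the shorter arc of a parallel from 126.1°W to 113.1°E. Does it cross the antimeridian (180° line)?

Naïve |113.1 − -126.1| = 239.2° > 180°, so the shorter arc goes the other way round — across 180°.
Signed shortest Δλ = ((113.1 − -126.1 + 180) mod 360) − 180 = -120.8°.
Going west by 120.8° from -126.1° passes through 180° before reaching +113.1°.

Yes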